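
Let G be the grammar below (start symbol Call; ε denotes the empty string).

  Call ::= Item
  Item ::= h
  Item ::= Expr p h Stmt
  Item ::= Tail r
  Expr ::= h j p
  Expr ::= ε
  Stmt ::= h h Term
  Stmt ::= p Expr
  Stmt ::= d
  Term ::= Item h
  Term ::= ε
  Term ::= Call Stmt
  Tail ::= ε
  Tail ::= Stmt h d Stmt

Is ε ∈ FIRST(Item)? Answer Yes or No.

No

Nullable nonterminals: Expr, Tail, Term.
No production of Item has an RHS whose symbols are all nullable, so Item is not nullable.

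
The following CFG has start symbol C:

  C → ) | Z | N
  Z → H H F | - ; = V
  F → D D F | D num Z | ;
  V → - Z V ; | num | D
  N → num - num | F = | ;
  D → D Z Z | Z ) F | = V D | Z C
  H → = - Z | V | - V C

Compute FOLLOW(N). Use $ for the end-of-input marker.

{ $, ), -, ;, =, num }

In C → N: N is at the end, add FOLLOW(C) = { $, ), -, ;, =, num }.
Union: FOLLOW(N) = { $, ), -, ;, =, num }.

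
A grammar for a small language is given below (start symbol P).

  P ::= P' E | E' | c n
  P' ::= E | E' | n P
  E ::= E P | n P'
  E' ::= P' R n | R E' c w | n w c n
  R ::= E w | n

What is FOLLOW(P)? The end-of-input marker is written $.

{ $, c, n, w }

P is the start symbol, so $ ∈ FOLLOW(P).
In P' ::= n P: P is at the end, add FOLLOW(P') = { $, c, n, w }.
In E ::= E P: P is at the end, add FOLLOW(E) = { $, c, n, w }.
Union: FOLLOW(P) = { $, c, n, w }.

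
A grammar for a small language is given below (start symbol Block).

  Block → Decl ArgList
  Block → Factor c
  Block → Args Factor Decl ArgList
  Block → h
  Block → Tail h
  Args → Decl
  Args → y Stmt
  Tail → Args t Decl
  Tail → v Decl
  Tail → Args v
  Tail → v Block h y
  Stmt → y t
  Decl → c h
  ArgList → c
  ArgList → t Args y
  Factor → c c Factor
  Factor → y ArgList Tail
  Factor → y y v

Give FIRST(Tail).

From Tail → Args t Decl: add FIRST(Args) = { c, y }.
Tail → v Decl contributes {v}.
From Tail → Args v: add FIRST(Args) = { c, y }.
Tail → v Block h y contributes {v}.
Union: FIRST(Tail) = { c, v, y }.

{ c, v, y }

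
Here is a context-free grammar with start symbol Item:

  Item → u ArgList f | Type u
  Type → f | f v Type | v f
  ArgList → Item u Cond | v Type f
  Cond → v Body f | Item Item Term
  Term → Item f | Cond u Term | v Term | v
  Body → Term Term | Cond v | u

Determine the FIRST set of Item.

Item → u ArgList f contributes {u}.
From Item → Type u: add FIRST(Type) = { f, v }.
Union: FIRST(Item) = { f, u, v }.

{ f, u, v }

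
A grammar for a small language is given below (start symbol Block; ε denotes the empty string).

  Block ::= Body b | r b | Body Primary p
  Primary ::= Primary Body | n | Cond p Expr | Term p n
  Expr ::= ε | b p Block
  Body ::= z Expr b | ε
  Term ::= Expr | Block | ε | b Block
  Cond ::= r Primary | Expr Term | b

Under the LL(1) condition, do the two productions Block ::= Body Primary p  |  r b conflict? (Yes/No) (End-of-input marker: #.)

Yes

FIRST(Body Primary p) = { b, n, p, r, z } and FIRST(r b) = { r }.
Both contain r, so the two alternatives are not disjoint — LL(1) conflict.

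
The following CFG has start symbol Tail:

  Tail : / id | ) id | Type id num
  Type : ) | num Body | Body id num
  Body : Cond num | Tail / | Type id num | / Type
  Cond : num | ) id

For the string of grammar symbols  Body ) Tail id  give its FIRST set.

{ ), /, num }

Add FIRST(Body) = { ), /, num }; Body is not nullable, stop.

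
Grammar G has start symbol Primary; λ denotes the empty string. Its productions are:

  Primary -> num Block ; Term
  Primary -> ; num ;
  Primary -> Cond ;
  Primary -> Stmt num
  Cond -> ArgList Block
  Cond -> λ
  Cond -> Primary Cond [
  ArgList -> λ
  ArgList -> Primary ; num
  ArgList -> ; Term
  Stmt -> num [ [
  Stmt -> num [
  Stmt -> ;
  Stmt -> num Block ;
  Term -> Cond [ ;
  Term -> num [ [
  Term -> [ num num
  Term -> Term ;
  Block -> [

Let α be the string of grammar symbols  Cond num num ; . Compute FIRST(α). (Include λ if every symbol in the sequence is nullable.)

Add FIRST(Cond)\{λ} = { ;, [, num }; Cond is nullable, continue.
num is a terminal; add {num} and stop.

{ ;, [, num }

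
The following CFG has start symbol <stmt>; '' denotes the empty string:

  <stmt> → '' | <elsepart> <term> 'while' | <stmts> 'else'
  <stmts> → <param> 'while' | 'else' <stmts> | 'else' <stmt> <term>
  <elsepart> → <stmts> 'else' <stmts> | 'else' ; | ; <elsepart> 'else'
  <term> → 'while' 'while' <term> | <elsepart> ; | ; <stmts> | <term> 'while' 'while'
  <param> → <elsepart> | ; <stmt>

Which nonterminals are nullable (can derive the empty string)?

Directly nullable (have an ''-production): <stmt>.
No other nonterminal has a production whose RHS symbols are all nullable.

{ <stmt> }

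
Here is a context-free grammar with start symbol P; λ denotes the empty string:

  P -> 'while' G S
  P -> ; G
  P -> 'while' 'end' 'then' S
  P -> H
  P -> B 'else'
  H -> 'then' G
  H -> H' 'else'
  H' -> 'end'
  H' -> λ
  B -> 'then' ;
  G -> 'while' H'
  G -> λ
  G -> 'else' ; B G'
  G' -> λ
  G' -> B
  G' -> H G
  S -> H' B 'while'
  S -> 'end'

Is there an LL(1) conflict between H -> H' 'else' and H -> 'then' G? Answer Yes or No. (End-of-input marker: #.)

No

FIRST(H' 'else') = { 'else', 'end' } and FIRST('then' G) = { 'then' }.
The FIRST sets are disjoint and neither alternative is nullable — no conflict.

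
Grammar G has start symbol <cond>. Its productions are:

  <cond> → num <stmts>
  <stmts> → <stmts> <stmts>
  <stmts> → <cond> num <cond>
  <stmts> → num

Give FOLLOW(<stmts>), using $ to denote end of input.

{ $, num }

In <cond> → num <stmts>: <stmts> is at the end, add FOLLOW(<cond>) = { $, num }.
In <stmts> → <stmts> <stmts>: add FIRST(<stmts>) = { num }.
In <stmts> → <stmts> <stmts>: <stmts> is at the end, add FOLLOW(<stmts>) = { $, num }.
Union: FOLLOW(<stmts>) = { $, num }.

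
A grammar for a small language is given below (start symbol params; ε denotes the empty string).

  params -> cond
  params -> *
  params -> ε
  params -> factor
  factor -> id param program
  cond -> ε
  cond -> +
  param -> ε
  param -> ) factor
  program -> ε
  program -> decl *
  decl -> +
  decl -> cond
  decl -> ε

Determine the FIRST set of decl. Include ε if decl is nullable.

decl -> + contributes {+}.
From decl -> cond: add FIRST(cond) = { +, ε } (including ε since cond is nullable).
decl -> ε contributes ε.
Union: FIRST(decl) = { +, ε }.

{ +, ε }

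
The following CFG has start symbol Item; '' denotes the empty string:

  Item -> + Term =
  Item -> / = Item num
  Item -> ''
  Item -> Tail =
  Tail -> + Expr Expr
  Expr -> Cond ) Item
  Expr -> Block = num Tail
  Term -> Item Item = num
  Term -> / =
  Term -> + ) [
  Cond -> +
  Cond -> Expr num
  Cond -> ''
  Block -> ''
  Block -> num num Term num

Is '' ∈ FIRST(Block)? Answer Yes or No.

Yes

Block has an ''-production, so Block ⇒ ''.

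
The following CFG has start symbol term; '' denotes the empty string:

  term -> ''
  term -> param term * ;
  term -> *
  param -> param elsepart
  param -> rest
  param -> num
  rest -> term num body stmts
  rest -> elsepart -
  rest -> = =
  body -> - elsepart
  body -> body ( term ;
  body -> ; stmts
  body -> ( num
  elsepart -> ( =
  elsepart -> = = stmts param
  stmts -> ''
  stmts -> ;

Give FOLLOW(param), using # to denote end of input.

{ (, *, -, ;, =, num }

In term -> param term * ;: add FIRST(term * ;) = { (, *, =, num }.
In param -> param elsepart: add FIRST(elsepart) = { (, = }.
In elsepart -> = = stmts param: param is at the end, add FOLLOW(elsepart) = { (, *, -, ;, =, num }.
Union: FOLLOW(param) = { (, *, -, ;, =, num }.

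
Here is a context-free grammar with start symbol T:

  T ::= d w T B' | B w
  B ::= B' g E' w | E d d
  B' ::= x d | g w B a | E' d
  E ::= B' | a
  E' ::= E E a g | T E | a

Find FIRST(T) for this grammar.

{ a, d, g, x }

T ::= d w T B' contributes {d}.
From T ::= B w: add FIRST(B) = { a, d, g, x }.
Union: FIRST(T) = { a, d, g, x }.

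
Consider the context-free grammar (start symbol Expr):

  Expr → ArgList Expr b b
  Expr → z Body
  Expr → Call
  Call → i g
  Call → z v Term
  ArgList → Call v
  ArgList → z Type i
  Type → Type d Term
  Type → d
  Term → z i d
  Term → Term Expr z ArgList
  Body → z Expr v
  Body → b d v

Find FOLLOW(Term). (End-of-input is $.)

In Call → z v Term: Term is at the end, add FOLLOW(Call) = { $, b, v, z }.
In Type → Type d Term: Term is at the end, add FOLLOW(Type) = { d, i }.
In Term → Term Expr z ArgList: add FIRST(Expr z ArgList) = { i, z }.
Union: FOLLOW(Term) = { $, b, d, i, v, z }.

{ $, b, d, i, v, z }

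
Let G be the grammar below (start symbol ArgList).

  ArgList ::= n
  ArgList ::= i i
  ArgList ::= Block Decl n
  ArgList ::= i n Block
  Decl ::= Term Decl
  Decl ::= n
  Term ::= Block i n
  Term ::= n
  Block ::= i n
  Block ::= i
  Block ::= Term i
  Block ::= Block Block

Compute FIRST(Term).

From Term ::= Block i n: add FIRST(Block) = { i, n }.
Term ::= n contributes {n}.
Union: FIRST(Term) = { i, n }.

{ i, n }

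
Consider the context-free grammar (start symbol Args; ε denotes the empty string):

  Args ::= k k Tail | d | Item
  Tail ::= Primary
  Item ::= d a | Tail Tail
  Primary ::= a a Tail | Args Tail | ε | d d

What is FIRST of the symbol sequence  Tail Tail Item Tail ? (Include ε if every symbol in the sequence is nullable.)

Add FIRST(Tail)\{ε} = { a, d, k }; Tail is nullable, continue.
Add FIRST(Tail)\{ε} = { a, d, k }; Tail is nullable, continue.
Add FIRST(Item)\{ε} = { a, d, k }; Item is nullable, continue.
Add FIRST(Tail)\{ε} = { a, d, k }; Tail is nullable, continue.
Every symbol is nullable, so include ε.

{ a, d, k, ε }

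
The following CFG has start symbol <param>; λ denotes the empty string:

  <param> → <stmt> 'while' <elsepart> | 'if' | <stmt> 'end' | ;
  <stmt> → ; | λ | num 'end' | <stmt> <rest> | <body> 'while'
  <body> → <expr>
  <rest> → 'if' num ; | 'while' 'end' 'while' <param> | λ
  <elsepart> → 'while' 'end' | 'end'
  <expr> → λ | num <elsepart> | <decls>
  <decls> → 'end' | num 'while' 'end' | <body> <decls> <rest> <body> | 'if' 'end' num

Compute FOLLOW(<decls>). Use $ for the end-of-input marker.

{ 'end', 'if', 'while', num }

In <expr> → <decls>: <decls> is at the end, add FOLLOW(<expr>) = { 'end', 'if', 'while', num }.
In <decls> → <body> <decls> <rest> <body>: add FIRST(<rest> <body>)\{λ} = { 'end', 'if', 'while', num }.
  Since <rest> <body> is nullable, also add FOLLOW(<decls>) = { 'end', 'if', 'while', num }.
Union: FOLLOW(<decls>) = { 'end', 'if', 'while', num }.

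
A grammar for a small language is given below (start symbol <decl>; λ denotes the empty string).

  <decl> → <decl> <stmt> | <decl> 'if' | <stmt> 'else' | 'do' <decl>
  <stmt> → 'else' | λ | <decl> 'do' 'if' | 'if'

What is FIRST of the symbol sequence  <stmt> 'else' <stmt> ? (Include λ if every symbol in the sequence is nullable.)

{ 'do', 'else', 'if' }

Add FIRST(<stmt>)\{λ} = { 'do', 'else', 'if' }; <stmt> is nullable, continue.
'else' is a terminal; add {'else'} and stop.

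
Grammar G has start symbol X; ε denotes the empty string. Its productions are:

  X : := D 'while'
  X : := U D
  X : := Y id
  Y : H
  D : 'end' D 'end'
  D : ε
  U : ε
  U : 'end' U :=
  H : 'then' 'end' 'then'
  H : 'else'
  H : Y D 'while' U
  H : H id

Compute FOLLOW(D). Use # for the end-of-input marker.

In X : := D 'while': add FIRST('while') = { 'while' }.
In X : := U D: D is at the end, add FOLLOW(X) = { # }.
In D : 'end' D 'end': add FIRST('end') = { 'end' }.
In H : Y D 'while' U: add FIRST('while' U) = { 'while' }.
Union: FOLLOW(D) = { #, 'end', 'while' }.

{ #, 'end', 'while' }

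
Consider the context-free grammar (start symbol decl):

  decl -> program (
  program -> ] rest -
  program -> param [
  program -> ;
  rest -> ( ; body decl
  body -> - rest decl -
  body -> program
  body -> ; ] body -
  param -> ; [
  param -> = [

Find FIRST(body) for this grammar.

body -> - rest decl - contributes {-}.
From body -> program: add FIRST(program) = { ;, =, ] }.
body -> ; ] body - contributes {;}.
Union: FIRST(body) = { -, ;, =, ] }.

{ -, ;, =, ] }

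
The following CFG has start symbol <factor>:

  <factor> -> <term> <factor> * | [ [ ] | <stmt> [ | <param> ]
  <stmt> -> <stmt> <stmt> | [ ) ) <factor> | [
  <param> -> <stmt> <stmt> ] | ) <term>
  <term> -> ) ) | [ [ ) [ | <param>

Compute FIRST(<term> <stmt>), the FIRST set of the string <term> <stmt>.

Add FIRST(<term>) = { ), [ }; <term> is not nullable, stop.

{ ), [ }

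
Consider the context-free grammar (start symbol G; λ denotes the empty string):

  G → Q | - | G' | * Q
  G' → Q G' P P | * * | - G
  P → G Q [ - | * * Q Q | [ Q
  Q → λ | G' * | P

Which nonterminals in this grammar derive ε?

Directly nullable (have an λ-production): Q.
G → Q with every symbol nullable, so G is nullable.
No other nonterminal has a production whose RHS symbols are all nullable.

{ G, Q }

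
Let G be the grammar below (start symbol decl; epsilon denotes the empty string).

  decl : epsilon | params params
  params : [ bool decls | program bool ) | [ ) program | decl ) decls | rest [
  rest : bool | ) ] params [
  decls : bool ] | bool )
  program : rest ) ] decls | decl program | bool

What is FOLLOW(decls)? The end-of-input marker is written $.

{ $, ), [, bool }

In params : [ bool decls: decls is at the end, add FOLLOW(params) = { $, ), [, bool }.
In params : decl ) decls: decls is at the end, add FOLLOW(params) = { $, ), [, bool }.
In program : rest ) ] decls: decls is at the end, add FOLLOW(program) = { $, ), [, bool }.
Union: FOLLOW(decls) = { $, ), [, bool }.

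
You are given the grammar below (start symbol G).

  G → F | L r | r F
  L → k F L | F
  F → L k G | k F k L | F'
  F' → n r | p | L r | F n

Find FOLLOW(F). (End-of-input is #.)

In G → F: F is at the end, add FOLLOW(G) = { #, k, n, p, r }.
In G → r F: F is at the end, add FOLLOW(G) = { #, k, n, p, r }.
In L → k F L: add FIRST(L) = { k, n, p }.
In L → F: F is at the end, add FOLLOW(L) = { #, k, n, p, r }.
In F → k F k L: add FIRST(k L) = { k }.
In F' → F n: add FIRST(n) = { n }.
Union: FOLLOW(F) = { #, k, n, p, r }.

{ #, k, n, p, r }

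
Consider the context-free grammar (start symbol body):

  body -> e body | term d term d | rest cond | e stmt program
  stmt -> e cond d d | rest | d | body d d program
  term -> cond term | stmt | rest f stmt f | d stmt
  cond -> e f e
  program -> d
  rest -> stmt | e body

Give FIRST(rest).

{ d, e }

From rest -> stmt: add FIRST(stmt) = { d, e }.
rest -> e body contributes {e}.
Union: FIRST(rest) = { d, e }.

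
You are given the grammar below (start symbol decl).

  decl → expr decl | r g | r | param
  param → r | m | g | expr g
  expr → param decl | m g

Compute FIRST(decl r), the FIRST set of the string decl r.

Add FIRST(decl) = { g, m, r }; decl is not nullable, stop.

{ g, m, r }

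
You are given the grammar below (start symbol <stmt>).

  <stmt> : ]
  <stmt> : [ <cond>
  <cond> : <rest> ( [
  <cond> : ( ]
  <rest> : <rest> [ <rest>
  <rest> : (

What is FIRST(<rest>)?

{ ( }

From <rest> : <rest> [ <rest>: add FIRST(<rest>) = { ( }.
<rest> : ( contributes {(}.
Union: FIRST(<rest>) = { ( }.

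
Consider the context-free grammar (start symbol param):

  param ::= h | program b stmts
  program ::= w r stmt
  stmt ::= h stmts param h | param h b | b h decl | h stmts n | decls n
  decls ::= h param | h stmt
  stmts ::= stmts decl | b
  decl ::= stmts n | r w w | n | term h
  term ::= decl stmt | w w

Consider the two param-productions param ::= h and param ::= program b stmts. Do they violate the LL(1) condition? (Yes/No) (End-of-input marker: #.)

No

FIRST(h) = { h } and FIRST(program b stmts) = { w }.
The FIRST sets are disjoint and neither alternative is nullable — no conflict.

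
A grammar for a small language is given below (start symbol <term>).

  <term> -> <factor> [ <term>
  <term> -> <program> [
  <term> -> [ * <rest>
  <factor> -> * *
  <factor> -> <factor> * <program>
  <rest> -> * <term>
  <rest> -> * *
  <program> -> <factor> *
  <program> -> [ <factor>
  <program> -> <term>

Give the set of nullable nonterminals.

No nonterminal has an empty production or an RHS whose symbols are all nullable.

{ } (none)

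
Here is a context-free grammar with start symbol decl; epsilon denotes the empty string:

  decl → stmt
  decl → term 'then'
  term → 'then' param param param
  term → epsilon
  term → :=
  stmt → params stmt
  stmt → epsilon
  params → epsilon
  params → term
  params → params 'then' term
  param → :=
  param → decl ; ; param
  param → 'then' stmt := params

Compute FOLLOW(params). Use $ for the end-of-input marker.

{ $, 'then', :=, ; }

In stmt → params stmt: add FIRST(stmt)\{epsilon} = { 'then', := }.
  Since stmt is nullable, also add FOLLOW(stmt) = { $, :=, ; }.
In params → params 'then' term: add FIRST('then' term) = { 'then' }.
In param → 'then' stmt := params: params is at the end, add FOLLOW(param) = { $, 'then', :=, ; }.
Union: FOLLOW(params) = { $, 'then', :=, ; }.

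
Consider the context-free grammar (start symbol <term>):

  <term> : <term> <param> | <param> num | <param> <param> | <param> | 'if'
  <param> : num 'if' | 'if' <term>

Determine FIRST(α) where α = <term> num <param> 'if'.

Add FIRST(<term>) = { 'if', num }; <term> is not nullable, stop.

{ 'if', num }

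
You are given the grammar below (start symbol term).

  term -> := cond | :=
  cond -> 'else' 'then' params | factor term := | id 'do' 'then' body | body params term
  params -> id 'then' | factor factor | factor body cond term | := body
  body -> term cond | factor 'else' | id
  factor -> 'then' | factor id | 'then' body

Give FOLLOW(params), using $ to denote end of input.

{ $, 'else', 'then', :=, id }

In cond -> 'else' 'then' params: params is at the end, add FOLLOW(cond) = { $, 'else', 'then', :=, id }.
In cond -> body params term: add FIRST(term) = { := }.
Union: FOLLOW(params) = { $, 'else', 'then', :=, id }.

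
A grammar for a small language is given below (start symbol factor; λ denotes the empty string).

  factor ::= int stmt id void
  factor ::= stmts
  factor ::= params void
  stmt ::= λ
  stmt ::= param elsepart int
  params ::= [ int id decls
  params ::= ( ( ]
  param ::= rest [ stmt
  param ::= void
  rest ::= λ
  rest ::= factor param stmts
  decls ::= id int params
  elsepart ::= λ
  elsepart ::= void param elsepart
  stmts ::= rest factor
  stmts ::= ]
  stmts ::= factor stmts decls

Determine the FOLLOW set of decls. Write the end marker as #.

In params ::= [ int id decls: decls is at the end, add FOLLOW(params) = { #, (, [, ], id, int, void }.
In stmts ::= factor stmts decls: decls is at the end, add FOLLOW(stmts) = { #, (, [, ], id, int, void }.
Union: FOLLOW(decls) = { #, (, [, ], id, int, void }.

{ #, (, [, ], id, int, void }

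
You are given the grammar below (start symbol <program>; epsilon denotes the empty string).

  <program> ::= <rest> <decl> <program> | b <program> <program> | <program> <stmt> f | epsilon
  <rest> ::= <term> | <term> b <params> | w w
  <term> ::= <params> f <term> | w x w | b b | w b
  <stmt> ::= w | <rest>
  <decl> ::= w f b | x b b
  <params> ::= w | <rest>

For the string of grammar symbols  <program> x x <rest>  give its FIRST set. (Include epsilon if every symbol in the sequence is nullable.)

Add FIRST(<program>)\{epsilon} = { b, w }; <program> is nullable, continue.
x is a terminal; add {x} and stop.

{ b, w, x }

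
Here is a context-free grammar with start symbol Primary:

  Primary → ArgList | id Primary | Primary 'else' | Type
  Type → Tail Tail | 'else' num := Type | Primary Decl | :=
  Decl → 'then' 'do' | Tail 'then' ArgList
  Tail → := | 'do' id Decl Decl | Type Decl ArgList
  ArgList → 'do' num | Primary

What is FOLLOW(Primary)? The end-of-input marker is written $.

Primary is the start symbol, so $ ∈ FOLLOW(Primary).
In Primary → id Primary: Primary is at the end, add FOLLOW(Primary) = { $, 'do', 'else', 'then', :=, id }.
In Primary → Primary 'else': add FIRST('else') = { 'else' }.
In Type → Primary Decl: add FIRST(Decl) = { 'do', 'else', 'then', :=, id }.
In ArgList → Primary: Primary is at the end, add FOLLOW(ArgList) = { $, 'do', 'else', 'then', :=, id }.
Union: FOLLOW(Primary) = { $, 'do', 'else', 'then', :=, id }.

{ $, 'do', 'else', 'then', :=, id }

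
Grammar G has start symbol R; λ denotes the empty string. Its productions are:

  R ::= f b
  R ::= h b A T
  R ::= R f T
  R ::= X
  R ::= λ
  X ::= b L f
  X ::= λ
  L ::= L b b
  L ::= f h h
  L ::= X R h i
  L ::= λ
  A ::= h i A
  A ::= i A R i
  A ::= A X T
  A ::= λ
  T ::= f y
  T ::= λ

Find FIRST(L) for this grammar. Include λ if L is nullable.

From L ::= L b b: L nullable, take FIRST(L) ∪ {b} = { b, f, h }.
L ::= f h h contributes {f}.
From L ::= X R h i: X, R nullable, take FIRST(X) ∪ FIRST(R) ∪ {h} = { b, f, h }.
L ::= λ contributes λ.
Union: FIRST(L) = { b, f, h, λ }.

{ b, f, h, λ }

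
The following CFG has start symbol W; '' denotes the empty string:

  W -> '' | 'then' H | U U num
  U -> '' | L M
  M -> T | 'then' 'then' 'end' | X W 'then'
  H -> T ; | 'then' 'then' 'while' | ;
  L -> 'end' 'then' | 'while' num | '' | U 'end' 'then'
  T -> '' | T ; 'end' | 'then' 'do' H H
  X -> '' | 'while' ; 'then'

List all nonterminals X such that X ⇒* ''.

Directly nullable (have an ''-production): W, U, L, T, X.
M -> T with every symbol nullable, so M is nullable.
No other nonterminal has a production whose RHS symbols are all nullable.

{ L, M, T, U, W, X }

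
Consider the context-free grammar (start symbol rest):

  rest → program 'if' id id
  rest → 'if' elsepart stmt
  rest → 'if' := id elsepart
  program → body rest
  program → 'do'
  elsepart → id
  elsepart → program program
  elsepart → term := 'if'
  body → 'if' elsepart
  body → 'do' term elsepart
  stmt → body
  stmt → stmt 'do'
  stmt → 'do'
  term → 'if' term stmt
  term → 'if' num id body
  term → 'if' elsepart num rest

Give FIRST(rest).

{ 'do', 'if' }

From rest → program 'if' id id: add FIRST(program) = { 'do', 'if' }.
rest → 'if' elsepart stmt contributes {'if'}.
rest → 'if' := id elsepart contributes {'if'}.
Union: FIRST(rest) = { 'do', 'if' }.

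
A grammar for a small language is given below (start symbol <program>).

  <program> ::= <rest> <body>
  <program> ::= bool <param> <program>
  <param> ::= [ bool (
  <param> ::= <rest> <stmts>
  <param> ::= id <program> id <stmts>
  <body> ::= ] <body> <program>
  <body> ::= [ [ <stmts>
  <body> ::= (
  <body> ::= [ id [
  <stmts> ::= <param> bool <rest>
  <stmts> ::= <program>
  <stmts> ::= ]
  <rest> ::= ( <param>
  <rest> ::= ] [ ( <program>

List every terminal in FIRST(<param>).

<param> ::= [ bool ( contributes {[}.
From <param> ::= <rest> <stmts>: add FIRST(<rest>) = { (, ] }.
<param> ::= id <program> id <stmts> contributes {id}.
Union: FIRST(<param>) = { (, [, ], id }.

{ (, [, ], id }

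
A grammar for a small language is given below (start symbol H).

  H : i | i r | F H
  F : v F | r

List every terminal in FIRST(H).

{ i, r, v }

H : i contributes {i}.
H : i r contributes {i}.
From H : F H: add FIRST(F) = { r, v }.
Union: FIRST(H) = { i, r, v }.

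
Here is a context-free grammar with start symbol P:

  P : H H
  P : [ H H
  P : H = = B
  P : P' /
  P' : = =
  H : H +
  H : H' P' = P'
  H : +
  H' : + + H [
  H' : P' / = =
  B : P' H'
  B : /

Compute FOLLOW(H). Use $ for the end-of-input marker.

{ $, +, =, [ }

In P : H H: add FIRST(H) = { +, = }.
In P : H H: H is at the end, add FOLLOW(P) = { $ }.
In P : [ H H: add FIRST(H) = { +, = }.
In P : [ H H: H is at the end, add FOLLOW(P) = { $ }.
In P : H = = B: add FIRST(= = B) = { = }.
In H : H +: add FIRST(+) = { + }.
In H' : + + H [: add FIRST([) = { [ }.
Union: FOLLOW(H) = { $, +, =, [ }.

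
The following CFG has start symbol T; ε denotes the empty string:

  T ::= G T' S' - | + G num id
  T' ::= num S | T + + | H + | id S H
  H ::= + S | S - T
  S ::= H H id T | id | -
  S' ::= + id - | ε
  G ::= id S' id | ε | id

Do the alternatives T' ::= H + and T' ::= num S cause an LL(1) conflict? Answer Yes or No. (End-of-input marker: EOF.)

FIRST(H +) = { +, -, id } and FIRST(num S) = { num }.
The FIRST sets are disjoint and neither alternative is nullable — no conflict.

No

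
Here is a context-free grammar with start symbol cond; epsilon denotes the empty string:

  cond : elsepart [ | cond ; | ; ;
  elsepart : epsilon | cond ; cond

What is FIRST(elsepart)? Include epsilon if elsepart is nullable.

{ ;, [, epsilon }

elsepart : epsilon contributes epsilon.
From elsepart : cond ; cond: add FIRST(cond) = { ;, [ }.
Union: FIRST(elsepart) = { ;, [, epsilon }.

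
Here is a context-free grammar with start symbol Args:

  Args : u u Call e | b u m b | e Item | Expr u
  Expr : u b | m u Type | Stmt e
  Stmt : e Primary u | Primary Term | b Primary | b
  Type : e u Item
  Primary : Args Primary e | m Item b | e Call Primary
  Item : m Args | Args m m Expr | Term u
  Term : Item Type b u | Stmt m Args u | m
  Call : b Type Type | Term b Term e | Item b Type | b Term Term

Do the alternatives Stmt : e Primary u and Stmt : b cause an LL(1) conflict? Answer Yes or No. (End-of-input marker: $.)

FIRST(e Primary u) = { e } and FIRST(b) = { b }.
The FIRST sets are disjoint and neither alternative is nullable — no conflict.

No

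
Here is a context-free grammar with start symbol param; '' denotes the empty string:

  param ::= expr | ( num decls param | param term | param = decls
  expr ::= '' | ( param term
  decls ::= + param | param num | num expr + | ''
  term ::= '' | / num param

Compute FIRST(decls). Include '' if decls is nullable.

decls ::= + param contributes {+}.
From decls ::= param num: param nullable, take FIRST(param) ∪ {num} = { (, /, =, num }.
decls ::= num expr + contributes {num}.
decls ::= '' contributes ''.
Union: FIRST(decls) = { (, +, /, =, num, '' }.

{ (, +, /, =, num, '' }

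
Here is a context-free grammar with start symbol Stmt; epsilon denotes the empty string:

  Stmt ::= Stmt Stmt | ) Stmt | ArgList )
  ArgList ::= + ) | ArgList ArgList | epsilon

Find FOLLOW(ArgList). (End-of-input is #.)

In Stmt ::= ArgList ): add FIRST()) = { ) }.
In ArgList ::= ArgList ArgList: add FIRST(ArgList)\{epsilon} = { + }.
  Since ArgList is nullable, also add FOLLOW(ArgList) = { ), + }.
In ArgList ::= ArgList ArgList: ArgList is at the end, add FOLLOW(ArgList) = { ), + }.
Union: FOLLOW(ArgList) = { ), + }.

{ ), + }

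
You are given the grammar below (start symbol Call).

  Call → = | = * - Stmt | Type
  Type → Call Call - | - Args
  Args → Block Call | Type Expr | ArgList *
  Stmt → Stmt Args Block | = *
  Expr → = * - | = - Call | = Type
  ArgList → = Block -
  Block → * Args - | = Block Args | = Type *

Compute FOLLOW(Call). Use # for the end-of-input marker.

Call is the start symbol, so # ∈ FOLLOW(Call).
In Type → Call Call -: add FIRST(Call -) = { -, = }.
In Type → Call Call -: add FIRST(-) = { - }.
In Args → Block Call: Call is at the end, add FOLLOW(Args) = { #, *, -, = }.
In Expr → = - Call: Call is at the end, add FOLLOW(Expr) = { #, *, -, = }.
Union: FOLLOW(Call) = { #, *, -, = }.

{ #, *, -, = }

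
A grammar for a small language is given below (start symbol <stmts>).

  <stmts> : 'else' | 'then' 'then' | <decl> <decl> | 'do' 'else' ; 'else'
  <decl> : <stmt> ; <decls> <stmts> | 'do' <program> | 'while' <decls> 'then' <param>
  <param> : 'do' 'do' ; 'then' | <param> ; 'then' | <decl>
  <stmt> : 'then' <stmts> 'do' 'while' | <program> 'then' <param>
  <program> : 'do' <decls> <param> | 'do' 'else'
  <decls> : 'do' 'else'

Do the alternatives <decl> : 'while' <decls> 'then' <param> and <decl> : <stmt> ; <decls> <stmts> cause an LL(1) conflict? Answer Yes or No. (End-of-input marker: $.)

No

FIRST('while' <decls> 'then' <param>) = { 'while' } and FIRST(<stmt> ; <decls> <stmts>) = { 'do', 'then' }.
The FIRST sets are disjoint and neither alternative is nullable — no conflict.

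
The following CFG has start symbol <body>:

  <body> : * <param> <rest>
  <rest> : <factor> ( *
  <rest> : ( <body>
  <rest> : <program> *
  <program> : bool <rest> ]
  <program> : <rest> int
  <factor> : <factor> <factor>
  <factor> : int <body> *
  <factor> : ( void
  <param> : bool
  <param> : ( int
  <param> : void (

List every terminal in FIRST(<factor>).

{ (, int }

From <factor> : <factor> <factor>: add FIRST(<factor>) = { (, int }.
<factor> : int <body> * contributes {int}.
<factor> : ( void contributes {(}.
Union: FIRST(<factor>) = { (, int }.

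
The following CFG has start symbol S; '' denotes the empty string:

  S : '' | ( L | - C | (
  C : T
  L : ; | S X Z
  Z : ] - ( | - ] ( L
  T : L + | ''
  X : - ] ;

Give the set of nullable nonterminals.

{ C, S, T }

Directly nullable (have an ''-production): S, T.
C : T with every symbol nullable, so C is nullable.
No other nonterminal has a production whose RHS symbols are all nullable.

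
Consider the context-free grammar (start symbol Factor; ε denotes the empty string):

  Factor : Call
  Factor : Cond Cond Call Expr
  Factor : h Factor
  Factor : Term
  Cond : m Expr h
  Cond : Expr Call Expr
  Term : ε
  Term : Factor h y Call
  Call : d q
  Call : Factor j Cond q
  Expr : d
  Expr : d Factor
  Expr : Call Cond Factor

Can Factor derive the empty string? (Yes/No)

Yes

Factor : Term and each of Term is nullable, so Factor ⇒* ε.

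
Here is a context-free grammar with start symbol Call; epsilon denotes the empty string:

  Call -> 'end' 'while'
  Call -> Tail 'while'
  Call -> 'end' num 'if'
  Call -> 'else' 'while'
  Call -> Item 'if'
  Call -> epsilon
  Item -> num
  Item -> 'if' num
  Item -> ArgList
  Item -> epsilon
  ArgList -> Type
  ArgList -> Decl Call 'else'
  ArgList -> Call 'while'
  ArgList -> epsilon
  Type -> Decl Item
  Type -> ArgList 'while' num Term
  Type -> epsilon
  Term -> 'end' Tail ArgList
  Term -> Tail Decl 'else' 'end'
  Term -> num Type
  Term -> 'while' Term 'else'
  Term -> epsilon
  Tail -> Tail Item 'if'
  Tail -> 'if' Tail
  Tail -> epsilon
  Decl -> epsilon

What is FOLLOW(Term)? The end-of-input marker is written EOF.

{ 'else', 'if', 'while' }

In Type -> ArgList 'while' num Term: Term is at the end, add FOLLOW(Type) = { 'else', 'if', 'while' }.
In Term -> 'while' Term 'else': add FIRST('else') = { 'else' }.
Union: FOLLOW(Term) = { 'else', 'if', 'while' }.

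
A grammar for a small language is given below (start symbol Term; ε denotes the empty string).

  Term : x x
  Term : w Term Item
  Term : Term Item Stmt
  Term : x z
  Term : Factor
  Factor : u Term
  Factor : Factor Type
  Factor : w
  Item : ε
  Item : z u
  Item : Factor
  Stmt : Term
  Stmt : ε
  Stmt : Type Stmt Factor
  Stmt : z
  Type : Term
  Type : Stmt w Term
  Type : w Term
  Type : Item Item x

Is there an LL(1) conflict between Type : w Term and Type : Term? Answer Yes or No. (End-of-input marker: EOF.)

Yes

FIRST(w Term) = { w } and FIRST(Term) = { u, w, x }.
Both contain w, so the two alternatives are not disjoint — LL(1) conflict.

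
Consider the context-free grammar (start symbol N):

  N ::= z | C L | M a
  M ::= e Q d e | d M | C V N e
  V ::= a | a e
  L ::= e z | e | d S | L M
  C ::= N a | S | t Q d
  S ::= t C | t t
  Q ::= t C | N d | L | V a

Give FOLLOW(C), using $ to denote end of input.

{ $, a, d, e, t, z }

In N ::= C L: add FIRST(L) = { d, e }.
In M ::= C V N e: add FIRST(V N e) = { a }.
In S ::= t C: C is at the end, add FOLLOW(S) = { $, a, d, e, t, z }.
In Q ::= t C: C is at the end, add FOLLOW(Q) = { d }.
Union: FOLLOW(C) = { $, a, d, e, t, z }.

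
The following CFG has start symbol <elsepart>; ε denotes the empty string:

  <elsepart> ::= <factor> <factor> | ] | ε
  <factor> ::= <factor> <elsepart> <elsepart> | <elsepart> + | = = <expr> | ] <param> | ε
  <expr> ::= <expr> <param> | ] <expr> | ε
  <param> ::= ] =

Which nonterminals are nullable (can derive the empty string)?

{ <elsepart>, <expr>, <factor> }

Directly nullable (have an ε-production): <elsepart>, <factor>, <expr>.
No other nonterminal has a production whose RHS symbols are all nullable.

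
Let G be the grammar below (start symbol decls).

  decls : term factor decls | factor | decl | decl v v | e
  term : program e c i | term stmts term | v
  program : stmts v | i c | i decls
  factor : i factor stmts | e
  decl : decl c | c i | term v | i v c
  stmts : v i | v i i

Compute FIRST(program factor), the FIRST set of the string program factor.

{ i, v }

Add FIRST(program) = { i, v }; program is not nullable, stop.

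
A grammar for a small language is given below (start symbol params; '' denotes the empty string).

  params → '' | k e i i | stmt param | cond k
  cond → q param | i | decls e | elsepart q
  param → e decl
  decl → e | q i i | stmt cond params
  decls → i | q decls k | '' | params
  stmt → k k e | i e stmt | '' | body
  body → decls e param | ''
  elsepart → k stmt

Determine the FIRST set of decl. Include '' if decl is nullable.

{ e, i, k, q }

decl → e contributes {e}.
decl → q i i contributes {q}.
From decl → stmt cond params: stmt nullable, take FIRST(stmt) ∪ FIRST(cond) = { e, i, k, q }.
Union: FIRST(decl) = { e, i, k, q }.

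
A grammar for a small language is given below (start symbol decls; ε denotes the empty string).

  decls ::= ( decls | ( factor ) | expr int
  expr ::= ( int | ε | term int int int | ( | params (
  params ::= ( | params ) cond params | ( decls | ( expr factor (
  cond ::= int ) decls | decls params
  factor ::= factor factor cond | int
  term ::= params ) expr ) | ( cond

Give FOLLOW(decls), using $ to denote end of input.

decls is the start symbol, so $ ∈ FOLLOW(decls).
In decls ::= ( decls: decls is at the end, add FOLLOW(decls) = { $, (, ), int }.
In params ::= ( decls: decls is at the end, add FOLLOW(params) = { (, ), int }.
In cond ::= int ) decls: decls is at the end, add FOLLOW(cond) = { (, ), int }.
In cond ::= decls params: add FIRST(params) = { ( }.
Union: FOLLOW(decls) = { $, (, ), int }.

{ $, (, ), int }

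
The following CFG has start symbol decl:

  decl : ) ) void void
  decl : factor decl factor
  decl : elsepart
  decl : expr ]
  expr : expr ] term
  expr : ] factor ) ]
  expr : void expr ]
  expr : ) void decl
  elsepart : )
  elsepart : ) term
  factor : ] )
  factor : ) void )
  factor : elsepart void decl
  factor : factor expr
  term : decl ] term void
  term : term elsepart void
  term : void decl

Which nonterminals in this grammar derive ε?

{ } (none)

No nonterminal has an empty production or an RHS whose symbols are all nullable.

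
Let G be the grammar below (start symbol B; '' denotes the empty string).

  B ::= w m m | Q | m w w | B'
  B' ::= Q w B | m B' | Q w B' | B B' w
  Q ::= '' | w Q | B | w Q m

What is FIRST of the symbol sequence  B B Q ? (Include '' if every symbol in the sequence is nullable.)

{ m, w, '' }

Add FIRST(B)\{''} = { m, w }; B is nullable, continue.
Add FIRST(B)\{''} = { m, w }; B is nullable, continue.
Add FIRST(Q)\{''} = { m, w }; Q is nullable, continue.
Every symbol is nullable, so include ''.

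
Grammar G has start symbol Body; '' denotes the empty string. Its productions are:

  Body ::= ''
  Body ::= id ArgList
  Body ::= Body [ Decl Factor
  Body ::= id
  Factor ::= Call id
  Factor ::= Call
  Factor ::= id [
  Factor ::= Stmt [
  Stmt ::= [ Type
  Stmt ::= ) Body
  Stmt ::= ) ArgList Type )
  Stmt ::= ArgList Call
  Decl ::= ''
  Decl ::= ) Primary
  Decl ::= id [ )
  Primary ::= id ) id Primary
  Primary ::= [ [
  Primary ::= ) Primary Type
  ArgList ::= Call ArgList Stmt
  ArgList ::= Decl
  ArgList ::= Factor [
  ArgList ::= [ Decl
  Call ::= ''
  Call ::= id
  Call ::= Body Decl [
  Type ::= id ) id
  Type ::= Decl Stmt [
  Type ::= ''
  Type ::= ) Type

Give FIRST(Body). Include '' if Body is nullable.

Body ::= '' contributes ''.
Body ::= id ArgList contributes {id}.
From Body ::= Body [ Decl Factor: Body nullable, take FIRST(Body) ∪ {[} = { [, id }.
Body ::= id contributes {id}.
Union: FIRST(Body) = { [, id, '' }.

{ [, id, '' }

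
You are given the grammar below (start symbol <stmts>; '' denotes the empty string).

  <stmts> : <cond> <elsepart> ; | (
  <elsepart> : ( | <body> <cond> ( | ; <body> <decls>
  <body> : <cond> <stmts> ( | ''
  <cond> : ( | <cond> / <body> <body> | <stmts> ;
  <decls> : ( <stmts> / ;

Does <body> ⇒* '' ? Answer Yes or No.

Yes

<body> has an ''-production, so <body> ⇒ ''.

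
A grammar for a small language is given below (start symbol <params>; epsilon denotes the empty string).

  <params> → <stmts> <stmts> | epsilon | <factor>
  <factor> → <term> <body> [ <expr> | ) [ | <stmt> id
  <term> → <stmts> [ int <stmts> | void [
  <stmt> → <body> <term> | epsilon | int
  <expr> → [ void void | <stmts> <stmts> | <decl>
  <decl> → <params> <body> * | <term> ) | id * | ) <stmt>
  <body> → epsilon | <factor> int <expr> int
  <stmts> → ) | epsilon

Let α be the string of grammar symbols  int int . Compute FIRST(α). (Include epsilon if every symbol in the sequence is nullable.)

int is a terminal; add {int} and stop.

{ int }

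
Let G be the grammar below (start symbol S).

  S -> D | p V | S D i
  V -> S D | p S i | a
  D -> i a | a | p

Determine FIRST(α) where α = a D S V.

{ a }

a is a terminal; add {a} and stop.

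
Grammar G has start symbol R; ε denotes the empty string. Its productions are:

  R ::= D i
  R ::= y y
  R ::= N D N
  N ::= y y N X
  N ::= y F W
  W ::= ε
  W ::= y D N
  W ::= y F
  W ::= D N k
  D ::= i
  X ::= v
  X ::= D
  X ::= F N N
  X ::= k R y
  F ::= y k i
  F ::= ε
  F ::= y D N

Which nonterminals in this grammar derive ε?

{ F, W }

Directly nullable (have an ε-production): W, F.
No other nonterminal has a production whose RHS symbols are all nullable.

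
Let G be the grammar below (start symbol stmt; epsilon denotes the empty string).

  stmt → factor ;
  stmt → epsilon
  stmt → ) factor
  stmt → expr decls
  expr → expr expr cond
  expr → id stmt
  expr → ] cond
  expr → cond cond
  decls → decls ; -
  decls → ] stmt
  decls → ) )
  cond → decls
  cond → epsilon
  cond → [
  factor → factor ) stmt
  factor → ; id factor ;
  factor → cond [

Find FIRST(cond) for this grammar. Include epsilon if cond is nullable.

From cond → decls: add FIRST(decls) = { ), ] }.
cond → epsilon contributes epsilon.
cond → [ contributes {[}.
Union: FIRST(cond) = { ), [, ], epsilon }.

{ ), [, ], epsilon }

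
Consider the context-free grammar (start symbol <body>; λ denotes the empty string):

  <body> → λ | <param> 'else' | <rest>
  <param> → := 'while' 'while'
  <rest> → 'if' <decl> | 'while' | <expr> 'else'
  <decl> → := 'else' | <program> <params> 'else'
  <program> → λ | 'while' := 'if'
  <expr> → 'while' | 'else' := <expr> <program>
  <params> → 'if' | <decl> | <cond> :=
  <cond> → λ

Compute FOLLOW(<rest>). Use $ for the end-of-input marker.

In <body> → <rest>: <rest> is at the end, add FOLLOW(<body>) = { $ }.
Union: FOLLOW(<rest>) = { $ }.

{ $ }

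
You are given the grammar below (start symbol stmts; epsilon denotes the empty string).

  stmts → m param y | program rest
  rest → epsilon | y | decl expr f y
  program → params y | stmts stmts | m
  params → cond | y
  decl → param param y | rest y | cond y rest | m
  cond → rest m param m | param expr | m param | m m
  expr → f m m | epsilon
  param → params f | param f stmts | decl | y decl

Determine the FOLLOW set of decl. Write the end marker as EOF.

{ f, m, y }

In rest → decl expr f y: add FIRST(expr f y) = { f }.
In param → decl: decl is at the end, add FOLLOW(param) = { f, m, y }.
In param → y decl: decl is at the end, add FOLLOW(param) = { f, m, y }.
Union: FOLLOW(decl) = { f, m, y }.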